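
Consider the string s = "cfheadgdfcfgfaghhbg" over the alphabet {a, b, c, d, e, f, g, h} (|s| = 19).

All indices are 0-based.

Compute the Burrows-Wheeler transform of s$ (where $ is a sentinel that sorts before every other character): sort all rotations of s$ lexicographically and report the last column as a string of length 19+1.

gefhf$gahgdccbdfahfg

rank  rotation              last
    0  $cfheadgdfcfgfaghhbg  g
    1  adgdfcfgfaghhbg$cfhe  e
    2  aghhbg$cfheadgdfcfgf  f
    3  bg$cfheadgdfcfgfaghh  h
    4  cfgfaghhbg$cfheadgdf  f
    5  cfheadgdfcfgfaghhbg$  $
    6  dfcfgfaghhbg$cfheadg  g
    7  dgdfcfgfaghhbg$cfhea  a
    8  eadgdfcfgfaghhbg$cfh  h
    9  faghhbg$cfheadgdfcfg  g
   10  fcfgfaghhbg$cfheadgd  d
   11  fgfaghhbg$cfheadgdfc  c
   12  fheadgdfcfgfaghhbg$c  c
   13  g$cfheadgdfcfgfaghhb  b
   14  gdfcfgfaghhbg$cfhead  d
   15  gfaghhbg$cfheadgdfcf  f
   16  ghhbg$cfheadgdfcfgfa  a
   17  hbg$cfheadgdfcfgfagh  h
   18  headgdfcfgfaghhbg$cf  f
   19  hhbg$cfheadgdfcfgfag  g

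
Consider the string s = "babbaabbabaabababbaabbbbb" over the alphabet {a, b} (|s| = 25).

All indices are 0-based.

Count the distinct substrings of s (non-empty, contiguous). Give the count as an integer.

rank | idx | suffix
   0 |  10 | aabababbaabbbbb
   1 |   4 | aabbabaabababbaabbbbb
   2 |  18 | aabbbbb
   3 |   8 | abaabababbaabbbbb
   4 |  11 | abababbaabbbbb
   5 |  13 | ababbaabbbbb
   6 |   1 | abbaabbabaabababbaabbbbb
   7 |  15 | abbaabbbbb
   8 |   5 | abbabaabababbaabbbbb
   9 |  19 | abbbbb
  10 |  24 | b
  11 |   9 | baabababbaabbbbb
  12 |   3 | baabbabaabababbaabbbbb
  13 |  17 | baabbbbb
  14 |   7 | babaabababbaabbbbb
  15 |  12 | bababbaabbbbb
  16 |   0 | babbaabbabaabababbaabbbbb
  17 |  14 | babbaabbbbb
  18 |  23 | bb
  19 |   2 | bbaabbabaabababbaabbbbb
  20 |  16 | bbaabbbbb
  21 |   6 | bbabaabababbaabbbbb
  22 |  22 | bbb
  23 |  21 | bbbb
  24 |  20 | bbbbb

SA = [10, 4, 18, 8, 11, 13, 1, 15, 5, 19, 24, 9, 3, 17, 7, 12, 0, 14, 23, 2, 16, 6, 22, 21, 20]
i: (SA[i-1],SA[i]) lcp shared
  1: (10,4) 3 'aab'
  2: (4,18) 4 'aabb'
  3: (18,8) 1 'a'
  4: (8,11) 3 'aba'
  5: (11,13) 4 'abab'
  6: (13,1) 2 'ab'
  7: (1,15) 7 'abbaabb'
  8: (15,5) 4 'abba'
  9: (5,19) 3 'abb'
  10: (19,24) 0 ''
  11: (24,9) 1 'b'
  12: (9,3) 4 'baab'
  13: (3,17) 5 'baabb'
  14: (17,7) 2 'ba'
  15: (7,12) 4 'baba'
  16: (12,0) 3 'bab'
  17: (0,14) 8 'babbaabb'
  18: (14,23) 1 'b'
  19: (23,2) 2 'bb'
  20: (2,16) 6 'bbaabb'
  21: (16,6) 3 'bba'
  22: (6,22) 2 'bb'
  23: (22,21) 3 'bbb'
  24: (21,20) 4 'bbbb'

n(n+1)/2 = 25·26/2 = 325
Σ LCP = 0 + 3 + 4 + 1 + 3 + 4 + 2 + 7 + 4 + 3 + 0 + 1 + 4 + 5 + 2 + 4 + 3 + 8 + 1 + 2 + 6 + 3 + 2 + 3 + 4 = 79
distinct = 325 − 79 = 246

246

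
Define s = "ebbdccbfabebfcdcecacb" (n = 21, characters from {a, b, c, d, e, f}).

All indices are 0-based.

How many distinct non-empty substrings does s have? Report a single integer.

212

sorted suffixes:
  #0 SA[0]=8  'abebfcdcecacb'
  #1 SA[1]=18  'acb'
  #2 SA[2]=20  'b'
  #3 SA[3]=1  'bbdccbfabebfcdcecacb'
  #4 SA[4]=2  'bdccbfabebfcdcecacb'
  #5 SA[5]=9  'bebfcdcecacb'
  #6 SA[6]=6  'bfabebfcdcecacb'
  #7 SA[7]=11  'bfcdcecacb'
  #8 SA[8]=17  'cacb'
  #9 SA[9]=19  'cb'
  #10 SA[10]=5  'cbfabebfcdcecacb'
  #11 SA[11]=4  'ccbfabebfcdcecacb'
  #12 SA[12]=13  'cdcecacb'
  #13 SA[13]=15  'cecacb'
  #14 SA[14]=3  'dccbfabebfcdcecacb'
  #15 SA[15]=14  'dcecacb'
  #16 SA[16]=0  'ebbdccbfabebfcdcecacb'
  #17 SA[17]=10  'ebfcdcecacb'
  #18 SA[18]=16  'ecacb'
  #19 SA[19]=7  'fabebfcdcecacb'
  #20 SA[20]=12  'fcdcecacb'

SA = [8, 18, 20, 1, 2, 9, 6, 11, 17, 19, 5, 4, 13, 15, 3, 14, 0, 10, 16, 7, 12]
[i] adj suffixes → lcp
  [1] 8/18 → 1 ('a')
  [2] 18/20 → 0 ('')
  [3] 20/1 → 1 ('b')
  [4] 1/2 → 1 ('b')
  [5] 2/9 → 1 ('b')
  [6] 9/6 → 1 ('b')
  [7] 6/11 → 2 ('bf')
  [8] 11/17 → 0 ('')
  [9] 17/19 → 1 ('c')
  [10] 19/5 → 2 ('cb')
  [11] 5/4 → 1 ('c')
  [12] 4/13 → 1 ('c')
  [13] 13/15 → 1 ('c')
  [14] 15/3 → 0 ('')
  [15] 3/14 → 2 ('dc')
  [16] 14/0 → 0 ('')
  [17] 0/10 → 2 ('eb')
  [18] 10/16 → 1 ('e')
  [19] 16/7 → 0 ('')
  [20] 7/12 → 1 ('f')

n(n+1)/2 = 21·22/2 = 231
Σ LCP = 0 + 1 + 0 + 1 + 1 + 1 + 1 + 2 + 0 + 1 + 2 + 1 + 1 + 1 + 0 + 2 + 0 + 2 + 1 + 0 + 1 = 19
distinct = 231 − 19 = 212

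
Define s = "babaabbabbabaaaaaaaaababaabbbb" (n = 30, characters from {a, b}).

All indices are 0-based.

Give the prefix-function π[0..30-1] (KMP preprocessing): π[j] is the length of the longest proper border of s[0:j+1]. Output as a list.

[0, 0, 1, 2, 0, 1, 1, 2, 3, 1, 2, 3, 4, 5, 0, 0, 0, 0, 0, 0, 0, 1, 2, 3, 4, 5, 6, 7, 1, 1]

π[0] = 0
j=1 s[j]='a': π[1]=0 (border '')
j=2 s[j]='b': π[2]=1 (border 'b')
j=3 s[j]='a': π[3]=2 (border 'ba')
j=4 s[j]='a': k: 2→0; π[4]=0 (border '')
j=5 s[j]='b': π[5]=1 (border 'b')
j=6 s[j]='b': k: 1→0; π[6]=1 (border 'b')
j=7 s[j]='a': π[7]=2 (border 'ba')
j=8 s[j]='b': π[8]=3 (border 'bab')
j=9 s[j]='b': k: 3→1→0; π[9]=1 (border 'b')
j=10 s[j]='a': π[10]=2 (border 'ba')
j=11 s[j]='b': π[11]=3 (border 'bab')
j=12 s[j]='a': π[12]=4 (border 'baba')
j=13 s[j]='a': π[13]=5 (border 'babaa')
j=14 s[j]='a': k: 5→0; π[14]=0 (border '')
j=15 s[j]='a': π[15]=0 (border '')
j=16 s[j]='a': π[16]=0 (border '')
j=17 s[j]='a': π[17]=0 (border '')
j=18 s[j]='a': π[18]=0 (border '')
j=19 s[j]='a': π[19]=0 (border '')
j=20 s[j]='a': π[20]=0 (border '')
j=21 s[j]='b': π[21]=1 (border 'b')
j=22 s[j]='a': π[22]=2 (border 'ba')
j=23 s[j]='b': π[23]=3 (border 'bab')
j=24 s[j]='a': π[24]=4 (border 'baba')
j=25 s[j]='a': π[25]=5 (border 'babaa')
j=26 s[j]='b': π[26]=6 (border 'babaab')
j=27 s[j]='b': π[27]=7 (border 'babaabb')
j=28 s[j]='b': k: 7→1→0; π[28]=1 (border 'b')
j=29 s[j]='b': k: 1→0; π[29]=1 (border 'b')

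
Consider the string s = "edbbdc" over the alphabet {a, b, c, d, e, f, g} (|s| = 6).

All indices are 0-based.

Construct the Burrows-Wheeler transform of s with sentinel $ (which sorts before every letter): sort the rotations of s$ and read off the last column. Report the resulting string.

rank  rotation last
    0  $edbbdc  c
    1  bbdc$ed  d
    2  bdc$edb  b
    3  c$edbbd  d
    4  dbbdc$e  e
    5  dc$edbb  b
    6  edbbdc$  $

cdbdeb$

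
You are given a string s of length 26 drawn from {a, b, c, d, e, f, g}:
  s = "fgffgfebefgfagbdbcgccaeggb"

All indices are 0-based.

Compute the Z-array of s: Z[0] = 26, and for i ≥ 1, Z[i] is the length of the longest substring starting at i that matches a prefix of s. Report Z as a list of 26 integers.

Z[0]=26
i=1: outside box; Z[1]=0
i=2: outside box; Z[2]=1 grow→box=[2,3)
i=3: outside box; Z[3]=3 grow→box=[3,6)
i=4: min(r-i=2, Z[1]=0)=0; Z[4]=0
i=5: min(r-i=1, Z[2]=1)=1; Z[5]=1
i=6: outside box; Z[6]=0
i=7: outside box; Z[7]=0
i=8: outside box; Z[8]=0
i=9: outside box; Z[9]=3 grow→box=[9,12)
i=10: min(r-i=2, Z[1]=0)=0; Z[10]=0
i=11: min(r-i=1, Z[2]=1)=1; Z[11]=1
i=12: outside box; Z[12]=0
i=13: outside box; Z[13]=0
i=14: outside box; Z[14]=0
i=15: outside box; Z[15]=0
i=16: outside box; Z[16]=0
i=17: outside box; Z[17]=0
i=18: outside box; Z[18]=0
i=19: outside box; Z[19]=0
i=20: outside box; Z[20]=0
i=21: outside box; Z[21]=0
i=22: outside box; Z[22]=0
i=23: outside box; Z[23]=0
i=24: outside box; Z[24]=0
i=25: outside box; Z[25]=0

[26, 0, 1, 3, 0, 1, 0, 0, 0, 3, 0, 1, 0, 0, 0, 0, 0, 0, 0, 0, 0, 0, 0, 0, 0, 0]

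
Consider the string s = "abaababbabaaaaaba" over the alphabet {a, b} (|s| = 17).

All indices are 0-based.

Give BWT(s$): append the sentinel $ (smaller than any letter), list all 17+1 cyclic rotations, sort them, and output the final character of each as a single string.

rank  rotation            last
    0  $abaababbabaaaaaba  a
    1  a$abaababbabaaaaab  b
    2  aaaaaba$abaababbab  b
    3  aaaaba$abaababbaba  a
    4  aaaba$abaababbabaa  a
    5  aaba$abaababbabaaa  a
    6  aababbabaaaaaba$ab  b
    7  aba$abaababbabaaaa  a
    8  abaaaaaba$abaababb  b
    9  abaababbabaaaaaba$  $
   10  ababbabaaaaaba$aba  a
   11  abbabaaaaaba$abaab  b
   12  ba$abaababbabaaaaa  a
   13  baaaaaba$abaababba  a
   14  baababbabaaaaaba$a  a
   15  babaaaaaba$abaabab  b
   16  babbabaaaaaba$abaa  a
   17  bbabaaaaaba$abaaba  a

abbaaabab$abaaabaa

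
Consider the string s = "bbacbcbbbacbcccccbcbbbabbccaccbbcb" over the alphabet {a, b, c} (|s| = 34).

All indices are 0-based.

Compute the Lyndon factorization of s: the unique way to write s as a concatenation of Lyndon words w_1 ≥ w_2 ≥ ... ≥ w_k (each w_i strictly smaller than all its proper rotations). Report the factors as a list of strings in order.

emit factor 1: 'b' (i=0, period=1)
emit factor 2: 'b' (i=1, period=1)
emit factor 3: 'acbcbbbacbcccccbcbbb' (i=2, period=20)
emit factor 4: 'abbccaccbbcb' (i=22, period=12)

["b", "b", "acbcbbbacbcccccbcbbb", "abbccaccbbcb"]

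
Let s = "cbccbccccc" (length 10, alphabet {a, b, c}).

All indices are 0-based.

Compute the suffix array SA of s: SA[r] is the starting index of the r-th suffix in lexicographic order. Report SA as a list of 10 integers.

rank | idx | suffix
   0 |   1 | bccbccccc
   1 |   4 | bccccc
   2 |   9 | c
   3 |   0 | cbccbccccc
   4 |   3 | cbccccc
   5 |   8 | cc
   6 |   2 | ccbccccc
   7 |   7 | ccc
   8 |   6 | cccc
   9 |   5 | ccccc

[1, 4, 9, 0, 3, 8, 2, 7, 6, 5]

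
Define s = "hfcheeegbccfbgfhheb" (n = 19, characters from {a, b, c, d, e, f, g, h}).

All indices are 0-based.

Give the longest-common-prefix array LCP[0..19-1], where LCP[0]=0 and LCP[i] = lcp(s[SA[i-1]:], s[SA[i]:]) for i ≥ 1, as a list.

sorted suffixes:
  #0 SA[0]=18  'b'
  #1 SA[1]=8  'bccfbgfhheb'
  #2 SA[2]=12  'bgfhheb'
  #3 SA[3]=9  'ccfbgfhheb'
  #4 SA[4]=10  'cfbgfhheb'
  #5 SA[5]=2  'cheeegbccfbgfhheb'
  #6 SA[6]=17  'eb'
  #7 SA[7]=4  'eeegbccfbgfhheb'
  #8 SA[8]=5  'eegbccfbgfhheb'
  #9 SA[9]=6  'egbccfbgfhheb'
  #10 SA[10]=11  'fbgfhheb'
  #11 SA[11]=1  'fcheeegbccfbgfhheb'
  #12 SA[12]=14  'fhheb'
  #13 SA[13]=7  'gbccfbgfhheb'
  #14 SA[14]=13  'gfhheb'
  #15 SA[15]=16  'heb'
  #16 SA[16]=3  'heeegbccfbgfhheb'
  #17 SA[17]=0  'hfcheeegbccfbgfhheb'
  #18 SA[18]=15  'hheb'

SA = [18, 8, 12, 9, 10, 2, 17, 4, 5, 6, 11, 1, 14, 7, 13, 16, 3, 0, 15]
rank  pair      lcp
   1  s[18:],s[8:]  1  'b'
   2  s[8:],s[12:]  1  'b'
   3  s[12:],s[9:]  0  ''
   4  s[9:],s[10:]  1  'c'
   5  s[10:],s[2:]  1  'c'
   6  s[2:],s[17:]  0  ''
   7  s[17:],s[4:]  1  'e'
   8  s[4:],s[5:]  2  'ee'
   9  s[5:],s[6:]  1  'e'
  10  s[6:],s[11:]  0  ''
  11  s[11:],s[1:]  1  'f'
  12  s[1:],s[14:]  1  'f'
  13  s[14:],s[7:]  0  ''
  14  s[7:],s[13:]  1  'g'
  15  s[13:],s[16:]  0  ''
  16  s[16:],s[3:]  2  'he'
  17  s[3:],s[0:]  1  'h'
  18  s[0:],s[15:]  1  'h'

[0, 1, 1, 0, 1, 1, 0, 1, 2, 1, 0, 1, 1, 0, 1, 0, 2, 1, 1]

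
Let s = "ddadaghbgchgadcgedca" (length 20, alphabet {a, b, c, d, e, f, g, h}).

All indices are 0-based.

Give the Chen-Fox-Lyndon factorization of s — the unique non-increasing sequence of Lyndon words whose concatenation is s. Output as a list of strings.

emit factor 1: 'd' (i=0, period=1)
emit factor 2: 'd' (i=1, period=1)
emit factor 3: 'adaghbgchgadcgedc' (i=2, period=17)
emit factor 4: 'a' (i=19, period=1)

["d", "d", "adaghbgchgadcgedc", "a"]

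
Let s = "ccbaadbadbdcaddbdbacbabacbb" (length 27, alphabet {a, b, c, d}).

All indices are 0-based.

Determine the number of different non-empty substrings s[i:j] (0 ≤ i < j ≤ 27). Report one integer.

rank | idx | suffix
   0 |   3 | aadbadbdcaddbdbacbabacbb
   1 |  21 | abacbb
   2 |  18 | acbabacbb
   3 |  23 | acbb
   4 |   4 | adbadbdcaddbdbacbabacbb
   5 |   7 | adbdcaddbdbacbabacbb
   6 |  12 | addbdbacbabacbb
   7 |  26 | b
   8 |   2 | baadbadbdcaddbdbacbabacbb
   9 |  20 | babacbb
  10 |  17 | bacbabacbb
  11 |  22 | bacbb
  12 |   6 | badbdcaddbdbacbabacbb
  13 |  25 | bb
  14 |  15 | bdbacbabacbb
  15 |   9 | bdcaddbdbacbabacbb
  16 |  11 | caddbdbacbabacbb
  17 |   1 | cbaadbadbdcaddbdbacbabacbb
  18 |  19 | cbabacbb
  19 |  24 | cbb
  20 |   0 | ccbaadbadbdcaddbdbacbabacbb
  21 |  16 | dbacbabacbb
  22 |   5 | dbadbdcaddbdbacbabacbb
  23 |  14 | dbdbacbabacbb
  24 |   8 | dbdcaddbdbacbabacbb
  25 |  10 | dcaddbdbacbabacbb
  26 |  13 | ddbdbacbabacbb

SA = [3, 21, 18, 23, 4, 7, 12, 26, 2, 20, 17, 22, 6, 25, 15, 9, 11, 1, 19, 24, 0, 16, 5, 14, 8, 10, 13]
[i] adj suffixes → lcp
  [1] 3/21 → 1 ('a')
  [2] 21/18 → 1 ('a')
  [3] 18/23 → 3 ('acb')
  [4] 23/4 → 1 ('a')
  [5] 4/7 → 3 ('adb')
  [6] 7/12 → 2 ('ad')
  [7] 12/26 → 0 ('')
  [8] 26/2 → 1 ('b')
  [9] 2/20 → 2 ('ba')
  [10] 20/17 → 2 ('ba')
  [11] 17/22 → 4 ('bacb')
  [12] 22/6 → 2 ('ba')
  [13] 6/25 → 1 ('b')
  [14] 25/15 → 1 ('b')
  [15] 15/9 → 2 ('bd')
  [16] 9/11 → 0 ('')
  [17] 11/1 → 1 ('c')
  [18] 1/19 → 3 ('cba')
  [19] 19/24 → 2 ('cb')
  [20] 24/0 → 1 ('c')
  [21] 0/16 → 0 ('')
  [22] 16/5 → 3 ('dba')
  [23] 5/14 → 2 ('db')
  [24] 14/8 → 3 ('dbd')
  [25] 8/10 → 1 ('d')
  [26] 10/13 → 1 ('d')

n(n+1)/2 = 27·28/2 = 378
Σ LCP = 0 + 1 + 1 + 3 + 1 + 3 + 2 + 0 + 1 + 2 + 2 + 4 + 2 + 1 + 1 + 2 + 0 + 1 + 3 + 2 + 1 + 0 + 3 + 2 + 3 + 1 + 1 = 43
distinct = 378 − 43 = 335

335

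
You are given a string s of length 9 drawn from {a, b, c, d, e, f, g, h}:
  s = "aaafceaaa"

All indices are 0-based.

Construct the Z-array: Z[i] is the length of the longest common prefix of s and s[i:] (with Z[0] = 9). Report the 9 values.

[9, 2, 1, 0, 0, 0, 3, 2, 1]

Z[0]=9
i=1: i≥r, start 0; Z[1]=2 extend→box=[1,3)
i=2: min(r-i=1, Z[1]=2)=1; Z[2]=1
i=3: i≥r, start 0; Z[3]=0
i=4: i≥r, start 0; Z[4]=0
i=5: i≥r, start 0; Z[5]=0
i=6: i≥r, start 0; Z[6]=3 extend→box=[6,9)
i=7: min(r-i=2, Z[1]=2)=2; Z[7]=2
i=8: min(r-i=1, Z[2]=1)=1; Z[8]=1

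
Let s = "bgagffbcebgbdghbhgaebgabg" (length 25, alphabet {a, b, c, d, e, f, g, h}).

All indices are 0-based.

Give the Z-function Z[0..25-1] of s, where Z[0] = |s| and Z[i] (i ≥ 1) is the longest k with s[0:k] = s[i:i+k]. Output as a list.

Z[0]=25
i=1: outside box; Z[1]=0
i=2: outside box; Z[2]=0
i=3: outside box; Z[3]=0
i=4: outside box; Z[4]=0
i=5: outside box; Z[5]=0
i=6: outside box; Z[6]=1 extend→box=[6,7)
i=7: outside box; Z[7]=0
i=8: outside box; Z[8]=0
i=9: outside box; Z[9]=2 extend→box=[9,11)
i=10: min(r-i=1, Z[1]=0)=0; Z[10]=0
i=11: outside box; Z[11]=1 extend→box=[11,12)
i=12: outside box; Z[12]=0
i=13: outside box; Z[13]=0
i=14: outside box; Z[14]=0
i=15: outside box; Z[15]=1 extend→box=[15,16)
i=16: outside box; Z[16]=0
i=17: outside box; Z[17]=0
i=18: outside box; Z[18]=0
i=19: outside box; Z[19]=0
i=20: outside box; Z[20]=3 extend→box=[20,23)
i=21: min(r-i=2, Z[1]=0)=0; Z[21]=0
i=22: min(r-i=1, Z[2]=0)=0; Z[22]=0
i=23: outside box; Z[23]=2 extend→box=[23,25)
i=24: min(r-i=1, Z[1]=0)=0; Z[24]=0

[25, 0, 0, 0, 0, 0, 1, 0, 0, 2, 0, 1, 0, 0, 0, 1, 0, 0, 0, 0, 3, 0, 0, 2, 0]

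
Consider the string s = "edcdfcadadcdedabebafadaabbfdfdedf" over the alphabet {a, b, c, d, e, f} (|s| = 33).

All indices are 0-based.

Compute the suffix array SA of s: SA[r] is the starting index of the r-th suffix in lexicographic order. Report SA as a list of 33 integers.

rank | idx | suffix
   0 |  22 | aabbfdfdedf
   1 |  23 | abbfdfdedf
   2 |  14 | abebafadaabbfdfdedf
   3 |  20 | adaabbfdfdedf
   4 |   6 | adadcdedabebafadaabbfdfdedf
   5 |   8 | adcdedabebafadaabbfdfdedf
   6 |  18 | afadaabbfdfdedf
   7 |  17 | bafadaabbfdfdedf
   8 |  24 | bbfdfdedf
   9 |  15 | bebafadaabbfdfdedf
  10 |  25 | bfdfdedf
  11 |   5 | cadadcdedabebafadaabbfdfdedf
  12 |  10 | cdedabebafadaabbfdfdedf
  13 |   2 | cdfcadadcdedabebafadaabbfdfdedf
  14 |  21 | daabbfdfdedf
  15 |  13 | dabebafadaabbfdfdedf
  16 |   7 | dadcdedabebafadaabbfdfdedf
  17 |   9 | dcdedabebafadaabbfdfdedf
  18 |   1 | dcdfcadadcdedabebafadaabbfdfdedf
  19 |  11 | dedabebafadaabbfdfdedf
  20 |  29 | dedf
  21 |  31 | df
  22 |   3 | dfcadadcdedabebafadaabbfdfdedf
  23 |  27 | dfdedf
  24 |  16 | ebafadaabbfdfdedf
  25 |  12 | edabebafadaabbfdfdedf
  26 |   0 | edcdfcadadcdedabebafadaabbfdfdedf
  27 |  30 | edf
  28 |  32 | f
  29 |  19 | fadaabbfdfdedf
  30 |   4 | fcadadcdedabebafadaabbfdfdedf
  31 |  28 | fdedf
  32 |  26 | fdfdedf

[22, 23, 14, 20, 6, 8, 18, 17, 24, 15, 25, 5, 10, 2, 21, 13, 7, 9, 1, 11, 29, 31, 3, 27, 16, 12, 0, 30, 32, 19, 4, 28, 26]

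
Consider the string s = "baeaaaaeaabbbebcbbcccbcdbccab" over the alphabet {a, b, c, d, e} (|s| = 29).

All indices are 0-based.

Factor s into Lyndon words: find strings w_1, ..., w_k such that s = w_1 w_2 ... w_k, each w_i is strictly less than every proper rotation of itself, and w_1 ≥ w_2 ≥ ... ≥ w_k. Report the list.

["b", "ae", "aaaaeaabbbebcbbcccbcdbccab"]

emit factor 1: 'b' (i=0, period=1)
emit factor 2: 'ae' (i=1, period=2)
emit factor 3: 'aaaaeaabbbebcbbcccbcdbccab' (i=3, period=26)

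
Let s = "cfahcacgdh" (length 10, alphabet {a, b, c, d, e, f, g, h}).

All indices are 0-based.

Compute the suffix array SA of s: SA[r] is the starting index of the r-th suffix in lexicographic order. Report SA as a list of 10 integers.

rank→(start, suffix):
  0 → (5, 'acgdh')
  1 → (2, 'ahcacgdh')
  2 → (4, 'cacgdh')
  3 → (0, 'cfahcacgdh')
  4 → (6, 'cgdh')
  5 → (8, 'dh')
  6 → (1, 'fahcacgdh')
  7 → (7, 'gdh')
  8 → (9, 'h')
  9 → (3, 'hcacgdh')

[5, 2, 4, 0, 6, 8, 1, 7, 9, 3]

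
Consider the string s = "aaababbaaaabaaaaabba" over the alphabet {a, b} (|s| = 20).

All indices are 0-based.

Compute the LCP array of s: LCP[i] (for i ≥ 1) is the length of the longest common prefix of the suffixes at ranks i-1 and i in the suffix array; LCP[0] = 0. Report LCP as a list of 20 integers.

[0, 1, 4, 5, 3, 5, 4, 2, 4, 3, 1, 3, 2, 4, 0, 2, 5, 2, 1, 3]

rank | idx | suffix
   0 |  19 | a
   1 |  12 | aaaaabba
   2 |   7 | aaaabaaaaabba
   3 |  13 | aaaabba
   4 |   8 | aaabaaaaabba
   5 |   0 | aaababbaaaabaaaaabba
   6 |  14 | aaabba
   7 |   9 | aabaaaaabba
   8 |   1 | aababbaaaabaaaaabba
   9 |  15 | aabba
  10 |  10 | abaaaaabba
  11 |   2 | ababbaaaabaaaaabba
  12 |  16 | abba
  13 |   4 | abbaaaabaaaaabba
  14 |  18 | ba
  15 |  11 | baaaaabba
  16 |   6 | baaaabaaaaabba
  17 |   3 | babbaaaabaaaaabba
  18 |  17 | bba
  19 |   5 | bbaaaabaaaaabba

SA = [19, 12, 7, 13, 8, 0, 14, 9, 1, 15, 10, 2, 16, 4, 18, 11, 6, 3, 17, 5]
[i] adj suffixes → lcp
  [1] 19/12 → 1 ('a')
  [2] 12/7 → 4 ('aaaa')
  [3] 7/13 → 5 ('aaaab')
  [4] 13/8 → 3 ('aaa')
  [5] 8/0 → 5 ('aaaba')
  [6] 0/14 → 4 ('aaab')
  [7] 14/9 → 2 ('aa')
  [8] 9/1 → 4 ('aaba')
  [9] 1/15 → 3 ('aab')
  [10] 15/10 → 1 ('a')
  [11] 10/2 → 3 ('aba')
  [12] 2/16 → 2 ('ab')
  [13] 16/4 → 4 ('abba')
  [14] 4/18 → 0 ('')
  [15] 18/11 → 2 ('ba')
  [16] 11/6 → 5 ('baaaa')
  [17] 6/3 → 2 ('ba')
  [18] 3/17 → 1 ('b')
  [19] 17/5 → 3 ('bba')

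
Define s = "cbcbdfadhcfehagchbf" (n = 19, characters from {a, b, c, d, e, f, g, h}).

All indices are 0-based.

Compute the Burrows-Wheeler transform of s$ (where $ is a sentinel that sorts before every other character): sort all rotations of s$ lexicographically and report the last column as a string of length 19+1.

rank  rotation              last
    0  $cbcbdfadhcfehagchbf  f
    1  adhcfehagchbf$cbcbdf  f
    2  agchbf$cbcbdfadhcfeh  h
    3  bcbdfadhcfehagchbf$c  c
    4  bdfadhcfehagchbf$cbc  c
    5  bf$cbcbdfadhcfehagch  h
    6  cbcbdfadhcfehagchbf$  $
    7  cbdfadhcfehagchbf$cb  b
    8  cfehagchbf$cbcbdfadh  h
    9  chbf$cbcbdfadhcfehag  g
   10  dfadhcfehagchbf$cbcb  b
   11  dhcfehagchbf$cbcbdfa  a
   12  ehagchbf$cbcbdfadhcf  f
   13  f$cbcbdfadhcfehagchb  b
   14  fadhcfehagchbf$cbcbd  d
   15  fehagchbf$cbcbdfadhc  c
   16  gchbf$cbcbdfadhcfeha  a
   17  hagchbf$cbcbdfadhcfe  e
   18  hbf$cbcbdfadhcfehagc  c
   19  hcfehagchbf$cbcbdfad  d

ffhcch$bhgbafbdcaecd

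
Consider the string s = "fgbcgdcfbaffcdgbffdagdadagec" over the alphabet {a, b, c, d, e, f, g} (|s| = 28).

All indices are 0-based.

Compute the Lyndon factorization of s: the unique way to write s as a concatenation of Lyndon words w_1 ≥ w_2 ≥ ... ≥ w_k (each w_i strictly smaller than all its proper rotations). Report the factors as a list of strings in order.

["fg", "bcgdcf", "b", "affcdgbffdagd", "adagec"]

emit factor 1: 'fg' (i=0, period=2)
emit factor 2: 'bcgdcf' (i=2, period=6)
emit factor 3: 'b' (i=8, period=1)
emit factor 4: 'affcdgbffdagd' (i=9, period=13)
emit factor 5: 'adagec' (i=22, period=6)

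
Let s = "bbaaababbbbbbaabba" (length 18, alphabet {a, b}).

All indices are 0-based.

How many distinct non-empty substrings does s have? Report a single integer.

rank→(start, suffix):
  0 → (17, 'a')
  1 → (2, 'aaababbbbbbaabba')
  2 → (3, 'aababbbbbbaabba')
  3 → (13, 'aabba')
  4 → (4, 'ababbbbbbaabba')
  5 → (14, 'abba')
  6 → (6, 'abbbbbbaabba')
  7 → (16, 'ba')
  8 → (1, 'baaababbbbbbaabba')
  9 → (12, 'baabba')
  10 → (5, 'babbbbbbaabba')
  11 → (15, 'bba')
  12 → (0, 'bbaaababbbbbbaabba')
  13 → (11, 'bbaabba')
  14 → (10, 'bbbaabba')
  15 → (9, 'bbbbaabba')
  16 → (8, 'bbbbbaabba')
  17 → (7, 'bbbbbbaabba')

SA = [17, 2, 3, 13, 4, 14, 6, 16, 1, 12, 5, 15, 0, 11, 10, 9, 8, 7]
[i] adj suffixes → lcp
  [1] 17/2 → 1 ('a')
  [2] 2/3 → 2 ('aa')
  [3] 3/13 → 3 ('aab')
  [4] 13/4 → 1 ('a')
  [5] 4/14 → 2 ('ab')
  [6] 14/6 → 3 ('abb')
  [7] 6/16 → 0 ('')
  [8] 16/1 → 2 ('ba')
  [9] 1/12 → 3 ('baa')
  [10] 12/5 → 2 ('ba')
  [11] 5/15 → 1 ('b')
  [12] 15/0 → 3 ('bba')
  [13] 0/11 → 4 ('bbaa')
  [14] 11/10 → 2 ('bb')
  [15] 10/9 → 3 ('bbb')
  [16] 9/8 → 4 ('bbbb')
  [17] 8/7 → 5 ('bbbbb')

n(n+1)/2 = 18·19/2 = 171
Σ LCP = 0 + 1 + 2 + 3 + 1 + 2 + 3 + 0 + 2 + 3 + 2 + 1 + 3 + 4 + 2 + 3 + 4 + 5 = 41
distinct = 171 − 41 = 130

130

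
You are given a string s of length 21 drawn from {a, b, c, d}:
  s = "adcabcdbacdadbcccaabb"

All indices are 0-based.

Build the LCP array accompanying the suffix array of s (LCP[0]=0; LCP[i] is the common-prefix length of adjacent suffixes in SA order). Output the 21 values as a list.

sorted suffixes:
  #0 SA[0]=17  'aabb'
  #1 SA[1]=18  'abb'
  #2 SA[2]=3  'abcdbacdadbcccaabb'
  #3 SA[3]=8  'acdadbcccaabb'
  #4 SA[4]=11  'adbcccaabb'
  #5 SA[5]=0  'adcabcdbacdadbcccaabb'
  #6 SA[6]=20  'b'
  #7 SA[7]=7  'bacdadbcccaabb'
  #8 SA[8]=19  'bb'
  #9 SA[9]=13  'bcccaabb'
  #10 SA[10]=4  'bcdbacdadbcccaabb'
  #11 SA[11]=16  'caabb'
  #12 SA[12]=2  'cabcdbacdadbcccaabb'
  #13 SA[13]=15  'ccaabb'
  #14 SA[14]=14  'cccaabb'
  #15 SA[15]=9  'cdadbcccaabb'
  #16 SA[16]=5  'cdbacdadbcccaabb'
  #17 SA[17]=10  'dadbcccaabb'
  #18 SA[18]=6  'dbacdadbcccaabb'
  #19 SA[19]=12  'dbcccaabb'
  #20 SA[20]=1  'dcabcdbacdadbcccaabb'

SA = [17, 18, 3, 8, 11, 0, 20, 7, 19, 13, 4, 16, 2, 15, 14, 9, 5, 10, 6, 12, 1]
i: (SA[i-1],SA[i]) lcp shared
  1: (17,18) 1 'a'
  2: (18,3) 2 'ab'
  3: (3,8) 1 'a'
  4: (8,11) 1 'a'
  5: (11,0) 2 'ad'
  6: (0,20) 0 ''
  7: (20,7) 1 'b'
  8: (7,19) 1 'b'
  9: (19,13) 1 'b'
  10: (13,4) 2 'bc'
  11: (4,16) 0 ''
  12: (16,2) 2 'ca'
  13: (2,15) 1 'c'
  14: (15,14) 2 'cc'
  15: (14,9) 1 'c'
  16: (9,5) 2 'cd'
  17: (5,10) 0 ''
  18: (10,6) 1 'd'
  19: (6,12) 2 'db'
  20: (12,1) 1 'd'

[0, 1, 2, 1, 1, 2, 0, 1, 1, 1, 2, 0, 2, 1, 2, 1, 2, 0, 1, 2, 1]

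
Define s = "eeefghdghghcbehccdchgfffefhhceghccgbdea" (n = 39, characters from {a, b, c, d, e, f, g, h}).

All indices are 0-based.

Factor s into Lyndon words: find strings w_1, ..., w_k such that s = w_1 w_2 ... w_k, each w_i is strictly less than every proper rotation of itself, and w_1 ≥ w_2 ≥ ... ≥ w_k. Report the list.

emit factor 1: 'eeefgh' (i=0, period=6)
emit factor 2: 'dghgh' (i=6, period=5)
emit factor 3: 'c' (i=11, period=1)
emit factor 4: 'behccdchgfffefhhceghccg' (i=12, period=23)
emit factor 5: 'bde' (i=35, period=3)
emit factor 6: 'a' (i=38, period=1)

["eeefgh", "dghgh", "c", "behccdchgfffefhhceghccg", "bde", "a"]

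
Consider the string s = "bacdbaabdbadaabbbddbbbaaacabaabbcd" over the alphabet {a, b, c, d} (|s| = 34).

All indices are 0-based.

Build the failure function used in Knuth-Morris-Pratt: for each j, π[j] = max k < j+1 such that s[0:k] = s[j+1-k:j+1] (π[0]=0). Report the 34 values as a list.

[0, 0, 0, 0, 1, 2, 0, 1, 0, 1, 2, 0, 0, 0, 1, 1, 1, 0, 0, 1, 1, 1, 2, 0, 0, 0, 0, 1, 2, 0, 1, 1, 0, 0]

π[0] = 0
j=1 s[j]='a': π[1]=0 (border '')
j=2 s[j]='c': π[2]=0 (border '')
j=3 s[j]='d': π[3]=0 (border '')
j=4 s[j]='b': π[4]=1 (border 'b')
j=5 s[j]='a': π[5]=2 (border 'ba')
j=6 s[j]='a': k: 2→0; π[6]=0 (border '')
j=7 s[j]='b': π[7]=1 (border 'b')
j=8 s[j]='d': k: 1→0; π[8]=0 (border '')
j=9 s[j]='b': π[9]=1 (border 'b')
j=10 s[j]='a': π[10]=2 (border 'ba')
j=11 s[j]='d': k: 2→0; π[11]=0 (border '')
j=12 s[j]='a': π[12]=0 (border '')
j=13 s[j]='a': π[13]=0 (border '')
j=14 s[j]='b': π[14]=1 (border 'b')
j=15 s[j]='b': k: 1→0; π[15]=1 (border 'b')
j=16 s[j]='b': k: 1→0; π[16]=1 (border 'b')
j=17 s[j]='d': k: 1→0; π[17]=0 (border '')
j=18 s[j]='d': π[18]=0 (border '')
j=19 s[j]='b': π[19]=1 (border 'b')
j=20 s[j]='b': k: 1→0; π[20]=1 (border 'b')
j=21 s[j]='b': k: 1→0; π[21]=1 (border 'b')
j=22 s[j]='a': π[22]=2 (border 'ba')
j=23 s[j]='a': k: 2→0; π[23]=0 (border '')
j=24 s[j]='a': π[24]=0 (border '')
j=25 s[j]='c': π[25]=0 (border '')
j=26 s[j]='a': π[26]=0 (border '')
j=27 s[j]='b': π[27]=1 (border 'b')
j=28 s[j]='a': π[28]=2 (border 'ba')
j=29 s[j]='a': k: 2→0; π[29]=0 (border '')
j=30 s[j]='b': π[30]=1 (border 'b')
j=31 s[j]='b': k: 1→0; π[31]=1 (border 'b')
j=32 s[j]='c': k: 1→0; π[32]=0 (border '')
j=33 s[j]='d': π[33]=0 (border '')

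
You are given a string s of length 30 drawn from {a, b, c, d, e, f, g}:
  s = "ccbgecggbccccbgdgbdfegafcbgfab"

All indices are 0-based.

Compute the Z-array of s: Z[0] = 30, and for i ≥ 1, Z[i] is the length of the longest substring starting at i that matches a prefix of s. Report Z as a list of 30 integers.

Z[0]=30
i=1: i≥r, start 0; Z[1]=1 extend→box=[1,2)
i=2: i≥r, start 0; Z[2]=0
i=3: i≥r, start 0; Z[3]=0
i=4: i≥r, start 0; Z[4]=0
i=5: i≥r, start 0; Z[5]=1 extend→box=[5,6)
i=6: i≥r, start 0; Z[6]=0
i=7: i≥r, start 0; Z[7]=0
i=8: i≥r, start 0; Z[8]=0
i=9: i≥r, start 0; Z[9]=2 extend→box=[9,11)
i=10: min(r-i=1, Z[1]=1)=1; Z[10]=2 extend→box=[10,12)
i=11: min(r-i=1, Z[1]=1)=1; Z[11]=4 extend→box=[11,15)
i=12: min(r-i=3, Z[1]=1)=1; Z[12]=1
i=13: min(r-i=2, Z[2]=0)=0; Z[13]=0
i=14: min(r-i=1, Z[3]=0)=0; Z[14]=0
i=15: i≥r, start 0; Z[15]=0
i=16: i≥r, start 0; Z[16]=0
i=17: i≥r, start 0; Z[17]=0
i=18: i≥r, start 0; Z[18]=0
i=19: i≥r, start 0; Z[19]=0
i=20: i≥r, start 0; Z[20]=0
i=21: i≥r, start 0; Z[21]=0
i=22: i≥r, start 0; Z[22]=0
i=23: i≥r, start 0; Z[23]=0
i=24: i≥r, start 0; Z[24]=1 extend→box=[24,25)
i=25: i≥r, start 0; Z[25]=0
i=26: i≥r, start 0; Z[26]=0
i=27: i≥r, start 0; Z[27]=0
i=28: i≥r, start 0; Z[28]=0
i=29: i≥r, start 0; Z[29]=0

[30, 1, 0, 0, 0, 1, 0, 0, 0, 2, 2, 4, 1, 0, 0, 0, 0, 0, 0, 0, 0, 0, 0, 0, 1, 0, 0, 0, 0, 0]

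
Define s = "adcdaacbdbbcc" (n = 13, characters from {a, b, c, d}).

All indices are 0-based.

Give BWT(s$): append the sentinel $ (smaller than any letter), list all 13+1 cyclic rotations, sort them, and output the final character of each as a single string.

rank  rotation        last
    0  $adcdaacbdbbcc  c
    1  aacbdbbcc$adcd  d
    2  acbdbbcc$adcda  a
    3  adcdaacbdbbcc$  $
    4  bbcc$adcdaacbd  d
    5  bcc$adcdaacbdb  b
    6  bdbbcc$adcdaac  c
    7  c$adcdaacbdbbc  c
    8  cbdbbcc$adcdaa  a
    9  cc$adcdaacbdbb  b
   10  cdaacbdbbcc$ad  d
   11  daacbdbbcc$adc  c
   12  dbbcc$adcdaacb  b
   13  dcdaacbdbbcc$a  a

cda$dbccabdcba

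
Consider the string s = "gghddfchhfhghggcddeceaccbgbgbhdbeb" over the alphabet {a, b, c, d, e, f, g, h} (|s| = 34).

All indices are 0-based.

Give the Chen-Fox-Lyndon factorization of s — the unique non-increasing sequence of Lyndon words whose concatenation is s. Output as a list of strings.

["ggh", "ddf", "chhfhghgg", "cddece", "accbgbgbhdbeb"]

emit factor 1: 'ggh' (i=0, period=3)
emit factor 2: 'ddf' (i=3, period=3)
emit factor 3: 'chhfhghgg' (i=6, period=9)
emit factor 4: 'cddece' (i=15, period=6)
emit factor 5: 'accbgbgbhdbeb' (i=21, period=13)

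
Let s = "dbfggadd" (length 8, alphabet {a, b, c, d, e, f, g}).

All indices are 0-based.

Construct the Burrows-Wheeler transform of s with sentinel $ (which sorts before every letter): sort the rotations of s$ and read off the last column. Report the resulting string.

rank  rotation   last
    0  $dbfggadd  d
    1  add$dbfgg  g
    2  bfggadd$d  d
    3  d$dbfggad  d
    4  dbfggadd$  $
    5  dd$dbfgga  a
    6  fggadd$db  b
    7  gadd$dbfg  g
    8  ggadd$dbf  f

dgdd$abgf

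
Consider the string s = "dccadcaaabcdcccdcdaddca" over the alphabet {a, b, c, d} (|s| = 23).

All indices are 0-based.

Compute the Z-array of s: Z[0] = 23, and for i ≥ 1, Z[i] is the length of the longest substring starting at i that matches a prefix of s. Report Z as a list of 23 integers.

[23, 0, 0, 0, 2, 0, 0, 0, 0, 0, 0, 3, 0, 0, 0, 2, 0, 1, 0, 1, 2, 0, 0]

Z[0]=23
i=1: outside box; Z[1]=0
i=2: outside box; Z[2]=0
i=3: outside box; Z[3]=0
i=4: outside box; Z[4]=2 scan→box=[4,6)
i=5: min(r-i=1, Z[1]=0)=0; Z[5]=0
i=6: outside box; Z[6]=0
i=7: outside box; Z[7]=0
i=8: outside box; Z[8]=0
i=9: outside box; Z[9]=0
i=10: outside box; Z[10]=0
i=11: outside box; Z[11]=3 scan→box=[11,14)
i=12: min(r-i=2, Z[1]=0)=0; Z[12]=0
i=13: min(r-i=1, Z[2]=0)=0; Z[13]=0
i=14: outside box; Z[14]=0
i=15: outside box; Z[15]=2 scan→box=[15,17)
i=16: min(r-i=1, Z[1]=0)=0; Z[16]=0
i=17: outside box; Z[17]=1 scan→box=[17,18)
i=18: outside box; Z[18]=0
i=19: outside box; Z[19]=1 scan→box=[19,20)
i=20: outside box; Z[20]=2 scan→box=[20,22)
i=21: min(r-i=1, Z[1]=0)=0; Z[21]=0
i=22: outside box; Z[22]=0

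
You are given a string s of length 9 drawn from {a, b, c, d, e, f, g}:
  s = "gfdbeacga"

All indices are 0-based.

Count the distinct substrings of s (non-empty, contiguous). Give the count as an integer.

sorted suffixes:
  #0 SA[0]=8  'a'
  #1 SA[1]=5  'acga'
  #2 SA[2]=3  'beacga'
  #3 SA[3]=6  'cga'
  #4 SA[4]=2  'dbeacga'
  #5 SA[5]=4  'eacga'
  #6 SA[6]=1  'fdbeacga'
  #7 SA[7]=7  'ga'
  #8 SA[8]=0  'gfdbeacga'

SA = [8, 5, 3, 6, 2, 4, 1, 7, 0]
i: (SA[i-1],SA[i]) lcp shared
  1: (8,5) 1 'a'
  2: (5,3) 0 ''
  3: (3,6) 0 ''
  4: (6,2) 0 ''
  5: (2,4) 0 ''
  6: (4,1) 0 ''
  7: (1,7) 0 ''
  8: (7,0) 1 'g'

n(n+1)/2 = 9·10/2 = 45
Σ LCP = 0 + 1 + 0 + 0 + 0 + 0 + 0 + 0 + 1 = 2
distinct = 45 − 2 = 43

43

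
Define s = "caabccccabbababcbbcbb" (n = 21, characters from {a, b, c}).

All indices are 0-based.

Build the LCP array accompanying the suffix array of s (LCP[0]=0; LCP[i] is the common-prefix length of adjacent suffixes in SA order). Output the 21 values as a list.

[0, 1, 2, 2, 3, 0, 1, 3, 1, 2, 2, 1, 4, 2, 0, 2, 1, 3, 1, 2, 3]

sorted suffixes:
  #0 SA[0]=1  'aabccccabbababcbbcbb'
  #1 SA[1]=11  'ababcbbcbb'
  #2 SA[2]=8  'abbababcbbcbb'
  #3 SA[3]=13  'abcbbcbb'
  #4 SA[4]=2  'abccccabbababcbbcbb'
  #5 SA[5]=20  'b'
  #6 SA[6]=10  'bababcbbcbb'
  #7 SA[7]=12  'babcbbcbb'
  #8 SA[8]=19  'bb'
  #9 SA[9]=9  'bbababcbbcbb'
  #10 SA[10]=16  'bbcbb'
  #11 SA[11]=17  'bcbb'
  #12 SA[12]=14  'bcbbcbb'
  #13 SA[13]=3  'bccccabbababcbbcbb'
  #14 SA[14]=0  'caabccccabbababcbbcbb'
  #15 SA[15]=7  'cabbababcbbcbb'
  #16 SA[16]=18  'cbb'
  #17 SA[17]=15  'cbbcbb'
  #18 SA[18]=6  'ccabbababcbbcbb'
  #19 SA[19]=5  'cccabbababcbbcbb'
  #20 SA[20]=4  'ccccabbababcbbcbb'

SA = [1, 11, 8, 13, 2, 20, 10, 12, 19, 9, 16, 17, 14, 3, 0, 7, 18, 15, 6, 5, 4]
rank  pair      lcp
   1  s[1:],s[11:]  1  'a'
   2  s[11:],s[8:]  2  'ab'
   3  s[8:],s[13:]  2  'ab'
   4  s[13:],s[2:]  3  'abc'
   5  s[2:],s[20:]  0  ''
   6  s[20:],s[10:]  1  'b'
   7  s[10:],s[12:]  3  'bab'
   8  s[12:],s[19:]  1  'b'
   9  s[19:],s[9:]  2  'bb'
  10  s[9:],s[16:]  2  'bb'
  11  s[16:],s[17:]  1  'b'
  12  s[17:],s[14:]  4  'bcbb'
  13  s[14:],s[3:]  2  'bc'
  14  s[3:],s[0:]  0  ''
  15  s[0:],s[7:]  2  'ca'
  16  s[7:],s[18:]  1  'c'
  17  s[18:],s[15:]  3  'cbb'
  18  s[15:],s[6:]  1  'c'
  19  s[6:],s[5:]  2  'cc'
  20  s[5:],s[4:]  3  'ccc'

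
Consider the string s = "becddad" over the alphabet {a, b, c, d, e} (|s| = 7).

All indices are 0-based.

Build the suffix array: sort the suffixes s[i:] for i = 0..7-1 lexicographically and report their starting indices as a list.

[5, 0, 2, 6, 4, 3, 1]

rank→(start, suffix):
  0 → (5, 'ad')
  1 → (0, 'becddad')
  2 → (2, 'cddad')
  3 → (6, 'd')
  4 → (4, 'dad')
  5 → (3, 'ddad')
  6 → (1, 'ecddad')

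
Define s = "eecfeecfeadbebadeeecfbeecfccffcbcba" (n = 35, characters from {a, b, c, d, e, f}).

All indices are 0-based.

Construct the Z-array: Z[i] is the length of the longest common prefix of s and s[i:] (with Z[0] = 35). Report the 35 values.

[35, 1, 0, 0, 5, 1, 0, 0, 1, 0, 0, 0, 1, 0, 0, 0, 2, 4, 1, 0, 0, 0, 4, 1, 0, 0, 0, 0, 0, 0, 0, 0, 0, 0, 0]

Z[0]=35
i=1: i≥r, start 0; Z[1]=1 grow→box=[1,2)
i=2: i≥r, start 0; Z[2]=0
i=3: i≥r, start 0; Z[3]=0
i=4: i≥r, start 0; Z[4]=5 grow→box=[4,9)
i=5: min(r-i=4, Z[1]=1)=1; Z[5]=1
i=6: min(r-i=3, Z[2]=0)=0; Z[6]=0
i=7: min(r-i=2, Z[3]=0)=0; Z[7]=0
i=8: min(r-i=1, Z[4]=5)=1; Z[8]=1
i=9: i≥r, start 0; Z[9]=0
i=10: i≥r, start 0; Z[10]=0
i=11: i≥r, start 0; Z[11]=0
i=12: i≥r, start 0; Z[12]=1 grow→box=[12,13)
i=13: i≥r, start 0; Z[13]=0
i=14: i≥r, start 0; Z[14]=0
i=15: i≥r, start 0; Z[15]=0
i=16: i≥r, start 0; Z[16]=2 grow→box=[16,18)
i=17: min(r-i=1, Z[1]=1)=1; Z[17]=4 grow→box=[17,21)
i=18: min(r-i=3, Z[1]=1)=1; Z[18]=1
i=19: min(r-i=2, Z[2]=0)=0; Z[19]=0
i=20: min(r-i=1, Z[3]=0)=0; Z[20]=0
i=21: i≥r, start 0; Z[21]=0
i=22: i≥r, start 0; Z[22]=4 grow→box=[22,26)
i=23: min(r-i=3, Z[1]=1)=1; Z[23]=1
i=24: min(r-i=2, Z[2]=0)=0; Z[24]=0
i=25: min(r-i=1, Z[3]=0)=0; Z[25]=0
i=26: i≥r, start 0; Z[26]=0
i=27: i≥r, start 0; Z[27]=0
i=28: i≥r, start 0; Z[28]=0
i=29: i≥r, start 0; Z[29]=0
i=30: i≥r, start 0; Z[30]=0
i=31: i≥r, start 0; Z[31]=0
i=32: i≥r, start 0; Z[32]=0
i=33: i≥r, start 0; Z[33]=0
i=34: i≥r, start 0; Z[34]=0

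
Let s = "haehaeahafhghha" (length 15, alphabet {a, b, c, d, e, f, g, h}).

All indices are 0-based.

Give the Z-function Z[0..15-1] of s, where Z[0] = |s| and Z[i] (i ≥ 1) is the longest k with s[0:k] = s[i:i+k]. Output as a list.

[15, 0, 0, 3, 0, 0, 0, 2, 0, 0, 1, 0, 1, 2, 0]

Z[0]=15
i=1: i≥r, start 0; Z[1]=0
i=2: i≥r, start 0; Z[2]=0
i=3: i≥r, start 0; Z[3]=3 grow→box=[3,6)
i=4: min(r-i=2, Z[1]=0)=0; Z[4]=0
i=5: min(r-i=1, Z[2]=0)=0; Z[5]=0
i=6: i≥r, start 0; Z[6]=0
i=7: i≥r, start 0; Z[7]=2 grow→box=[7,9)
i=8: min(r-i=1, Z[1]=0)=0; Z[8]=0
i=9: i≥r, start 0; Z[9]=0
i=10: i≥r, start 0; Z[10]=1 grow→box=[10,11)
i=11: i≥r, start 0; Z[11]=0
i=12: i≥r, start 0; Z[12]=1 grow→box=[12,13)
i=13: i≥r, start 0; Z[13]=2 grow→box=[13,15)
i=14: min(r-i=1, Z[1]=0)=0; Z[14]=0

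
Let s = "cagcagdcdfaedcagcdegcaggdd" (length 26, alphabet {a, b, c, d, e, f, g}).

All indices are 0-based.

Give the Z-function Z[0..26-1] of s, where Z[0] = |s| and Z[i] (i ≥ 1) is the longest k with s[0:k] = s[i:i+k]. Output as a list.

[26, 0, 0, 3, 0, 0, 0, 1, 0, 0, 0, 0, 0, 4, 0, 0, 1, 0, 0, 0, 3, 0, 0, 0, 0, 0]

Z[0]=26
i=1: i≥r, start 0; Z[1]=0
i=2: i≥r, start 0; Z[2]=0
i=3: i≥r, start 0; Z[3]=3 extend→box=[3,6)
i=4: min(r-i=2, Z[1]=0)=0; Z[4]=0
i=5: min(r-i=1, Z[2]=0)=0; Z[5]=0
i=6: i≥r, start 0; Z[6]=0
i=7: i≥r, start 0; Z[7]=1 extend→box=[7,8)
i=8: i≥r, start 0; Z[8]=0
i=9: i≥r, start 0; Z[9]=0
i=10: i≥r, start 0; Z[10]=0
i=11: i≥r, start 0; Z[11]=0
i=12: i≥r, start 0; Z[12]=0
i=13: i≥r, start 0; Z[13]=4 extend→box=[13,17)
i=14: min(r-i=3, Z[1]=0)=0; Z[14]=0
i=15: min(r-i=2, Z[2]=0)=0; Z[15]=0
i=16: min(r-i=1, Z[3]=3)=1; Z[16]=1
i=17: i≥r, start 0; Z[17]=0
i=18: i≥r, start 0; Z[18]=0
i=19: i≥r, start 0; Z[19]=0
i=20: i≥r, start 0; Z[20]=3 extend→box=[20,23)
i=21: min(r-i=2, Z[1]=0)=0; Z[21]=0
i=22: min(r-i=1, Z[2]=0)=0; Z[22]=0
i=23: i≥r, start 0; Z[23]=0
i=24: i≥r, start 0; Z[24]=0
i=25: i≥r, start 0; Z[25]=0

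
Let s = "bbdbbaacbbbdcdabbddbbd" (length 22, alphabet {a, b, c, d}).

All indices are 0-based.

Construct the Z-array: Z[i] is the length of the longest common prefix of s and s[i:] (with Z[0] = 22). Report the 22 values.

Z[0]=22
i=1: outside box; Z[1]=1 extend→box=[1,2)
i=2: outside box; Z[2]=0
i=3: outside box; Z[3]=2 extend→box=[3,5)
i=4: min(r-i=1, Z[1]=1)=1; Z[4]=1
i=5: outside box; Z[5]=0
i=6: outside box; Z[6]=0
i=7: outside box; Z[7]=0
i=8: outside box; Z[8]=2 extend→box=[8,10)
i=9: min(r-i=1, Z[1]=1)=1; Z[9]=3 extend→box=[9,12)
i=10: min(r-i=2, Z[1]=1)=1; Z[10]=1
i=11: min(r-i=1, Z[2]=0)=0; Z[11]=0
i=12: outside box; Z[12]=0
i=13: outside box; Z[13]=0
i=14: outside box; Z[14]=0
i=15: outside box; Z[15]=3 extend→box=[15,18)
i=16: min(r-i=2, Z[1]=1)=1; Z[16]=1
i=17: min(r-i=1, Z[2]=0)=0; Z[17]=0
i=18: outside box; Z[18]=0
i=19: outside box; Z[19]=3 extend→box=[19,22)
i=20: min(r-i=2, Z[1]=1)=1; Z[20]=1
i=21: min(r-i=1, Z[2]=0)=0; Z[21]=0

[22, 1, 0, 2, 1, 0, 0, 0, 2, 3, 1, 0, 0, 0, 0, 3, 1, 0, 0, 3, 1, 0]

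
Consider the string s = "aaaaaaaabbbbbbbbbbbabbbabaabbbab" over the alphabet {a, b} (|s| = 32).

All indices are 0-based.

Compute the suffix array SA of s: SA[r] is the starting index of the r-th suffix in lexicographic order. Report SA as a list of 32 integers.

[0, 1, 2, 3, 4, 5, 25, 6, 30, 23, 26, 19, 7, 31, 24, 29, 22, 18, 28, 21, 17, 27, 20, 16, 15, 14, 13, 12, 11, 10, 9, 8]

rank→(start, suffix):
  0 → (0, 'aaaaaaaabbbbbbbbbbbabbbabaabbbab')
  1 → (1, 'aaaaaaabbbbbbbbbbbabbbabaabbbab')
  2 → (2, 'aaaaaabbbbbbbbbbbabbbabaabbbab')
  3 → (3, 'aaaaabbbbbbbbbbbabbbabaabbbab')
  4 → (4, 'aaaabbbbbbbbbbbabbbabaabbbab')
  5 → (5, 'aaabbbbbbbbbbbabbbabaabbbab')
  6 → (25, 'aabbbab')
  7 → (6, 'aabbbbbbbbbbbabbbabaabbbab')
  8 → (30, 'ab')
  9 → (23, 'abaabbbab')
  10 → (26, 'abbbab')
  11 → (19, 'abbbabaabbbab')
  12 → (7, 'abbbbbbbbbbbabbbabaabbbab')
  13 → (31, 'b')
  14 → (24, 'baabbbab')
  15 → (29, 'bab')
  16 → (22, 'babaabbbab')
  17 → (18, 'babbbabaabbbab')
  18 → (28, 'bbab')
  19 → (21, 'bbabaabbbab')
  20 → (17, 'bbabbbabaabbbab')
  21 → (27, 'bbbab')
  22 → (20, 'bbbabaabbbab')
  23 → (16, 'bbbabbbabaabbbab')
  24 → (15, 'bbbbabbbabaabbbab')
  25 → (14, 'bbbbbabbbabaabbbab')
  26 → (13, 'bbbbbbabbbabaabbbab')
  27 → (12, 'bbbbbbbabbbabaabbbab')
  28 → (11, 'bbbbbbbbabbbabaabbbab')
  29 → (10, 'bbbbbbbbbabbbabaabbbab')
  30 → (9, 'bbbbbbbbbbabbbabaabbbab')
  31 → (8, 'bbbbbbbbbbbabbbabaabbbab')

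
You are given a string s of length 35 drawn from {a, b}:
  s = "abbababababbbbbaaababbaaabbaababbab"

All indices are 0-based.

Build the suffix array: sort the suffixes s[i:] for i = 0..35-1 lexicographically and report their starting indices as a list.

[15, 22, 16, 27, 23, 33, 3, 5, 17, 28, 7, 19, 24, 30, 0, 9, 34, 14, 21, 26, 32, 2, 4, 6, 18, 29, 8, 13, 20, 25, 31, 1, 12, 11, 10]

sorted suffixes:
  #0 SA[0]=15  'aaababbaaabbaababbab'
  #1 SA[1]=22  'aaabbaababbab'
  #2 SA[2]=16  'aababbaaabbaababbab'
  #3 SA[3]=27  'aababbab'
  #4 SA[4]=23  'aabbaababbab'
  #5 SA[5]=33  'ab'
  #6 SA[6]=3  'ababababbbbbaaababbaaabbaababbab'
  #7 SA[7]=5  'abababbbbbaaababbaaabbaababbab'
  #8 SA[8]=17  'ababbaaabbaababbab'
  #9 SA[9]=28  'ababbab'
  #10 SA[10]=7  'ababbbbbaaababbaaabbaababbab'
  #11 SA[11]=19  'abbaaabbaababbab'
  #12 SA[12]=24  'abbaababbab'
  #13 SA[13]=30  'abbab'
  #14 SA[14]=0  'abbababababbbbbaaababbaaabbaababbab'
  #15 SA[15]=9  'abbbbbaaababbaaabbaababbab'
  #16 SA[16]=34  'b'
  #17 SA[17]=14  'baaababbaaabbaababbab'
  #18 SA[18]=21  'baaabbaababbab'
  #19 SA[19]=26  'baababbab'
  #20 SA[20]=32  'bab'
  #21 SA[21]=2  'bababababbbbbaaababbaaabbaababbab'
  #22 SA[22]=4  'babababbbbbaaababbaaabbaababbab'
  #23 SA[23]=6  'bababbbbbaaababbaaabbaababbab'
  #24 SA[24]=18  'babbaaabbaababbab'
  #25 SA[25]=29  'babbab'
  #26 SA[26]=8  'babbbbbaaababbaaabbaababbab'
  #27 SA[27]=13  'bbaaababbaaabbaababbab'
  #28 SA[28]=20  'bbaaabbaababbab'
  #29 SA[29]=25  'bbaababbab'
  #30 SA[30]=31  'bbab'
  #31 SA[31]=1  'bbababababbbbbaaababbaaabbaababbab'
  #32 SA[32]=12  'bbbaaababbaaabbaababbab'
  #33 SA[33]=11  'bbbbaaababbaaabbaababbab'
  #34 SA[34]=10  'bbbbbaaababbaaabbaababbab'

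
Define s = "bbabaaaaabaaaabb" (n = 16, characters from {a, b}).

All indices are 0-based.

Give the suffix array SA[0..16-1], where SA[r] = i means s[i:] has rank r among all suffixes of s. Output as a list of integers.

rank | idx | suffix
   0 |   4 | aaaaabaaaabb
   1 |   5 | aaaabaaaabb
   2 |  10 | aaaabb
   3 |   6 | aaabaaaabb
   4 |  11 | aaabb
   5 |   7 | aabaaaabb
   6 |  12 | aabb
   7 |   2 | abaaaaabaaaabb
   8 |   8 | abaaaabb
   9 |  13 | abb
  10 |  15 | b
  11 |   3 | baaaaabaaaabb
  12 |   9 | baaaabb
  13 |   1 | babaaaaabaaaabb
  14 |  14 | bb
  15 |   0 | bbabaaaaabaaaabb

[4, 5, 10, 6, 11, 7, 12, 2, 8, 13, 15, 3, 9, 1, 14, 0]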